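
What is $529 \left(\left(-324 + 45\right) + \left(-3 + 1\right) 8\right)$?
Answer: $-156055$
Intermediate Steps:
$529 \left(\left(-324 + 45\right) + \left(-3 + 1\right) 8\right) = 529 \left(-279 - 16\right) = 529 \left(-295\right) = -156055$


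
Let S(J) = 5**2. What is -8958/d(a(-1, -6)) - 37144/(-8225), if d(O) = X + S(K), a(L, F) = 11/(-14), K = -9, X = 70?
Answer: -14030174/156275 ≈ -89.779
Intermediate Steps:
S(J) = 25
a(L, F) = -11/14 (a(L, F) = 11*(-1/14) = -11/14)
d(O) = 95 (d(O) = 70 + 25 = 95)
-8958/d(a(-1, -6)) - 37144/(-8225) = -8958/95 - 37144/(-8225) = -8958*1/95 - 37144*(-1/8225) = -8958/95 + 37144/8225 = -14030174/156275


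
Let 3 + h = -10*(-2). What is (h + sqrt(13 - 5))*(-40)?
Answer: -680 - 80*sqrt(2) ≈ -793.14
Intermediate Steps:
h = 17 (h = -3 - 10*(-2) = -3 + 20 = 17)
(h + sqrt(13 - 5))*(-40) = (17 + sqrt(13 - 5))*(-40) = (17 + sqrt(8))*(-40) = (17 + 2*sqrt(2))*(-40) = -680 - 80*sqrt(2)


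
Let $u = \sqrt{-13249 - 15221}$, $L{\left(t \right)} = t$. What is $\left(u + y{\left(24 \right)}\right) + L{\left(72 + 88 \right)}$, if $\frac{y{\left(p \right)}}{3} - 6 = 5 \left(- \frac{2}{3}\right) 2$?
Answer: $158 + i \sqrt{28470} \approx 158.0 + 168.73 i$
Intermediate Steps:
$y{\left(p \right)} = -2$ ($y{\left(p \right)} = 18 + 3 \cdot 5 \left(- \frac{2}{3}\right) 2 = 18 + 3 \left(\left(- \frac{10}{3}\right) 2\right) = 18 + 3 \left(- \frac{20}{3}\right) = 18 - 20 = -2$)
$u = i \sqrt{28470}$ ($u = \sqrt{-28470} = i \sqrt{28470} \approx 168.73 i$)
$\left(u + y{\left(24 \right)}\right) + L{\left(72 + 88 \right)} = \left(i \sqrt{28470} - 2\right) + \left(72 + 88\right) = \left(-2 + i \sqrt{28470}\right) + 160 = 158 + i \sqrt{28470}$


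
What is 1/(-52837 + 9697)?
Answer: -1/43140 ≈ -2.3180e-5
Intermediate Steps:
1/(-52837 + 9697) = 1/(-43140) = -1/43140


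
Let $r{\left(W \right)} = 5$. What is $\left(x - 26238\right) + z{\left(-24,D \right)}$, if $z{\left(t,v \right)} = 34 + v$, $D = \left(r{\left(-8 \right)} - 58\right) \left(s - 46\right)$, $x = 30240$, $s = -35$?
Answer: $8329$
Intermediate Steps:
$D = 4293$ ($D = \left(5 - 58\right) \left(-35 - 46\right) = \left(-53\right) \left(-81\right) = 4293$)
$\left(x - 26238\right) + z{\left(-24,D \right)} = \left(30240 - 26238\right) + \left(34 + 4293\right) = 4002 + 4327 = 8329$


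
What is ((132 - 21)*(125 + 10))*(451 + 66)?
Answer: 7747245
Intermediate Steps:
((132 - 21)*(125 + 10))*(451 + 66) = (111*135)*517 = 14985*517 = 7747245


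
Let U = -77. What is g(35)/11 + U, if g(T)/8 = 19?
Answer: -695/11 ≈ -63.182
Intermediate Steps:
g(T) = 152 (g(T) = 8*19 = 152)
g(35)/11 + U = 152/11 - 77 = -695/11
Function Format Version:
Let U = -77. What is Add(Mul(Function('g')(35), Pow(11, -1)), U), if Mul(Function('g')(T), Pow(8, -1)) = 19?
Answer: Rational(-695, 11) ≈ -63.182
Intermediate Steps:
Function('g')(T) = 152 (Function('g')(T) = Mul(8, 19) = 152)
Add(Mul(Function('g')(35), Pow(11, -1)), U) = Add(Mul(152, Pow(11, -1)), -77) = Add(Mul(152, Rational(1, 11)), -77) = Add(Rational(152, 11), -77) = Rational(-695, 11)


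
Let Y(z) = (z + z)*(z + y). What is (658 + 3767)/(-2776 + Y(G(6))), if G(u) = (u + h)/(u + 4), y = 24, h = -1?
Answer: -8850/5503 ≈ -1.6082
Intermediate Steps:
G(u) = (-1 + u)/(4 + u) (G(u) = (u - 1)/(u + 4) = (-1 + u)/(4 + u))
Y(z) = 2*z*(24 + z) (Y(z) = (z + z)*(z + 24) = (2*z)*(24 + z) = 2*z*(24 + z))
(658 + 3767)/(-2776 + Y(G(6))) = (658 + 3767)/(-2776 + 2*((-1 + 6)/(4 + 6))*(24 + (-1 + 6)/(4 + 6))) = 4425/(-2776 + 2*(5/10)*(24 + 5/10)) = 4425/(-2776 + 2*((⅒)*5)*(24 + (⅒)*5)) = 4425/(-2776 + 2*(½)*(24 + ½)) = 4425/(-2776 + 2*(½)*(49/2)) = 4425/(-2776 + 49/2) = 4425/(-5503/2) = 4425*(-2/5503) = -8850/5503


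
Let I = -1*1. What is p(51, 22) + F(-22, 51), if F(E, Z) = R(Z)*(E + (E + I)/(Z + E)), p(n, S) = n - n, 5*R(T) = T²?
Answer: -1719261/145 ≈ -11857.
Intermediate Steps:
R(T) = T²/5
I = -1
p(n, S) = 0
F(E, Z) = Z²*(E + (-1 + E)/(E + Z))/5 (F(E, Z) = (Z²/5)*(E + (E - 1)/(Z + E)) = (Z²/5)*(E + (-1 + E)/(E + Z)) = Z²*(E + (-1 + E)/(E + Z))/5)
p(51, 22) + F(-22, 51) = 0 + (⅕)*51²*(-1 - 22 + (-22)² - 22*51)/(-22 + 51) = 0 + (⅕)*2601*(-1 - 22 + 484 - 1122)/29 = 0 + (⅕)*2601*(1/29)*(-661) = 0 - 1719261/145 = -1719261/145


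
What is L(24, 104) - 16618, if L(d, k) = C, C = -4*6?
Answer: -16642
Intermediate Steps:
C = -24
L(d, k) = -24
L(24, 104) - 16618 = -24 - 16618 = -16642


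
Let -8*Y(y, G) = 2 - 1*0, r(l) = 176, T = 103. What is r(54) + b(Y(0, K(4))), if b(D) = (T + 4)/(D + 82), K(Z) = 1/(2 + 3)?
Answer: 57980/327 ≈ 177.31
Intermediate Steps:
K(Z) = ⅕ (K(Z) = 1/5 = ⅕)
Y(y, G) = -¼ (Y(y, G) = -(2 - 1*0)/8 = -(2 + 0)/8 = -⅛*2 = -¼)
b(D) = 107/(82 + D) (b(D) = (103 + 4)/(D + 82) = 107/(82 + D))
r(54) + b(Y(0, K(4))) = 176 + 107/(82 - ¼) = 176 + 107/(327/4) = 176 + 107*(4/327) = 176 + 428/327 = 57980/327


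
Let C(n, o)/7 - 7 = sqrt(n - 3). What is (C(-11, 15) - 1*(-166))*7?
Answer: 1505 + 49*I*sqrt(14) ≈ 1505.0 + 183.34*I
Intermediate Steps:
C(n, o) = 49 + 7*sqrt(-3 + n) (C(n, o) = 49 + 7*sqrt(n - 3) = 49 + 7*sqrt(-3 + n))
(C(-11, 15) - 1*(-166))*7 = ((49 + 7*sqrt(-3 - 11)) - 1*(-166))*7 = ((49 + 7*sqrt(-14)) + 166)*7 = ((49 + 7*(I*sqrt(14))) + 166)*7 = ((49 + 7*I*sqrt(14)) + 166)*7 = (215 + 7*I*sqrt(14))*7 = 1505 + 49*I*sqrt(14)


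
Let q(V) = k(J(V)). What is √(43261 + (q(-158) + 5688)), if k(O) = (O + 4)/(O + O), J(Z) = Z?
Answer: √1221975002/158 ≈ 221.25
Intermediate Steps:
k(O) = (4 + O)/(2*O) (k(O) = (4 + O)/((2*O)) = (4 + O)*(1/(2*O)) = (4 + O)/(2*O))
q(V) = (4 + V)/(2*V)
√(43261 + (q(-158) + 5688)) = √(43261 + ((½)*(4 - 158)/(-158) + 5688)) = √(43261 + ((½)*(-1/158)*(-154) + 5688)) = √(43261 + (77/158 + 5688)) = √(43261 + 898781/158) = √(7734019/158) = √1221975002/158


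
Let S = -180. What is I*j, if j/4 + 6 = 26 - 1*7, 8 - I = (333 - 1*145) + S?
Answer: 0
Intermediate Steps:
I = 0 (I = 8 - ((333 - 1*145) - 180) = 8 - ((333 - 145) - 180) = 8 - (188 - 180) = 8 - 1*8 = 8 - 8 = 0)
j = 52 (j = -24 + 4*(26 - 1*7) = -24 + 4*(26 - 7) = -24 + 4*19 = -24 + 76 = 52)
I*j = 0*52 = 0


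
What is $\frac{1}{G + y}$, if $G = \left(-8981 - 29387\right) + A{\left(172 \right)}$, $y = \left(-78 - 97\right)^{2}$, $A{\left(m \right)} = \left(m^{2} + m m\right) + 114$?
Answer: $\frac{1}{51539} \approx 1.9403 \cdot 10^{-5}$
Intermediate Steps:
$A{\left(m \right)} = 114 + 2 m^{2}$ ($A{\left(m \right)} = \left(m^{2} + m^{2}\right) + 114 = 2 m^{2} + 114 = 114 + 2 m^{2}$)
$y = 30625$ ($y = \left(-175\right)^{2} = 30625$)
$G = 20914$ ($G = \left(-8981 - 29387\right) + \left(114 + 2 \cdot 172^{2}\right) = -38368 + \left(114 + 2 \cdot 29584\right) = -38368 + \left(114 + 59168\right) = -38368 + 59282 = 20914$)
$\frac{1}{G + y} = \frac{1}{20914 + 30625} = \frac{1}{51539}$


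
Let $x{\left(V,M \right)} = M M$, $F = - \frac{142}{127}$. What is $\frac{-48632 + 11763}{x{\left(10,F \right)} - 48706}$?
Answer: $\frac{594660101}{785558910} \approx 0.75699$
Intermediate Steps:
$F = - \frac{142}{127}$ ($F = \left(-142\right) \frac{1}{127} = - \frac{142}{127} \approx -1.1181$)
$x{\left(V,M \right)} = M^{2}$
$\frac{-48632 + 11763}{x{\left(10,F \right)} - 48706} = \frac{-48632 + 11763}{\left(- \frac{142}{127}\right)^{2} - 48706} = - \frac{36869}{\frac{20164}{16129} - 48706} = - \frac{36869}{- \frac{785558910}{16129}} = \left(-36869\right) \left(- \frac{16129}{785558910}\right) = \frac{594660101}{785558910}$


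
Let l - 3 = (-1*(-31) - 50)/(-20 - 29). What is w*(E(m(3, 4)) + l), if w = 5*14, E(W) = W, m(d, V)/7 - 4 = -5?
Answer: -1770/7 ≈ -252.86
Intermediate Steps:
m(d, V) = -7 (m(d, V) = 28 + 7*(-5) = 28 - 35 = -7)
l = 166/49 (l = 3 + (-1*(-31) - 50)/(-20 - 29) = 3 + (31 - 50)/(-49) = 3 - 19*(-1/49) = 3 + 19/49 = 166/49 ≈ 3.3878)
w = 70
w*(E(m(3, 4)) + l) = 70*(-7 + 166/49) = 70*(-177/49) = -1770/7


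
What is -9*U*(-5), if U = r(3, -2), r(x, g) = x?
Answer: 135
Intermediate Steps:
U = 3
-9*U*(-5) = -9*3*(-5) = -27*(-5) = 135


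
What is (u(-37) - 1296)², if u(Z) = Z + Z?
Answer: 1876900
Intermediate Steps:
u(Z) = 2*Z
(u(-37) - 1296)² = (2*(-37) - 1296)² = (-74 - 1296)² = (-1370)² = 1876900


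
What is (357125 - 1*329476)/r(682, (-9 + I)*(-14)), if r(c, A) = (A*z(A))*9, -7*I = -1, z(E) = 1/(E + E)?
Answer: 55298/9 ≈ 6144.2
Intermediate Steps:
z(E) = 1/(2*E)
I = ⅐ (I = -⅐*(-1) = ⅐ ≈ 0.14286)
r(c, A) = 9/2 (r(c, A) = (A*(1/(2*A)))*9 = (½)*9 = 9/2)
(357125 - 1*329476)/r(682, (-9 + I)*(-14)) = (357125 - 1*329476)/(9/2) = (357125 - 329476)*(2/9) = 27649*(2/9) = 55298/9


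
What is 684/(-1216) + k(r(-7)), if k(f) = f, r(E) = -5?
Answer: -89/16 ≈ -5.5625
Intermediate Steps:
684/(-1216) + k(r(-7)) = 684/(-1216) - 5 = 684*(-1/1216) - 5 = -9/16 - 5 = -89/16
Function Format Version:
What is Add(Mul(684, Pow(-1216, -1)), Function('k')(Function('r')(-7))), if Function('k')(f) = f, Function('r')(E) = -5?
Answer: Rational(-89, 16) ≈ -5.5625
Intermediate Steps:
Add(Mul(684, Pow(-1216, -1)), Function('k')(Function('r')(-7))) = Add(Mul(684, Pow(-1216, -1)), -5) = Add(Mul(684, Rational(-1, 1216)), -5) = Add(Rational(-9, 16), -5) = Rational(-89, 16)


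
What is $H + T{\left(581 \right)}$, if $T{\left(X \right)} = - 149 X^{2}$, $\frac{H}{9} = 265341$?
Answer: $-47908520$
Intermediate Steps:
$H = 2388069$ ($H = 9 \cdot 265341 = 2388069$)
$H + T{\left(581 \right)} = 2388069 - 149 \cdot 581^{2} = 2388069 - 50296589 = -47908520$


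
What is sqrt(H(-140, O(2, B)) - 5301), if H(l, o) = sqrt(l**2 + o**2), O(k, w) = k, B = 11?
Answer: sqrt(-5301 + 26*sqrt(29)) ≈ 71.84*I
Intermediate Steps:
sqrt(H(-140, O(2, B)) - 5301) = sqrt(sqrt((-140)**2 + 2**2) - 5301) = sqrt(sqrt(19600 + 4) - 5301) = sqrt(sqrt(19604) - 5301) = sqrt(26*sqrt(29) - 5301) = sqrt(-5301 + 26*sqrt(29))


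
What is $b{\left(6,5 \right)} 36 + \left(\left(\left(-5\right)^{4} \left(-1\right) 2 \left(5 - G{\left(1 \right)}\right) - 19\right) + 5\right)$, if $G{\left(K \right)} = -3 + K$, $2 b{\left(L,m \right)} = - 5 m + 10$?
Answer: $-9034$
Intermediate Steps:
$b{\left(L,m \right)} = 5 - \frac{5 m}{2}$ ($b{\left(L,m \right)} = \frac{- 5 m + 10}{2} = \frac{10 - 5 m}{2} = 5 - \frac{5 m}{2}$)
$b{\left(6,5 \right)} 36 + \left(\left(\left(-5\right)^{4} \left(-1\right) 2 \left(5 - G{\left(1 \right)}\right) - 19\right) + 5\right) = \left(5 - \frac{25}{2}\right) 36 + \left(\left(\left(-5\right)^{4} \left(-1\right) 2 \left(5 - \left(-3 + 1\right)\right) - 19\right) + 5\right) = \left(5 - \frac{25}{2}\right) 36 + \left(\left(625 \left(-1\right) 2 \left(5 - -2\right) - 19\right) + 5\right) = \left(- \frac{15}{2}\right) 36 + \left(\left(\left(-625\right) 2 \left(5 + 2\right) - 19\right) + 5\right) = -270 + \left(\left(\left(-1250\right) 7 - 19\right) + 5\right) = -270 + \left(\left(-8750 - 19\right) + 5\right) = -270 + \left(-8769 + 5\right) = -270 - 8764 = -9034$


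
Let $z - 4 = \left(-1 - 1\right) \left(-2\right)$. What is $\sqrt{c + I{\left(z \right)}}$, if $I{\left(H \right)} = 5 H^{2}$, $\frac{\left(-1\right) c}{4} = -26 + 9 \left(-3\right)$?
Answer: $2 \sqrt{133} \approx 23.065$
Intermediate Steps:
$c = 212$ ($c = - 4 \left(-26 + 9 \left(-3\right)\right) = - 4 \left(-26 - 27\right) = \left(-4\right) \left(-53\right) = 212$)
$z = 8$ ($z = 4 + \left(-1 - 1\right) \left(-2\right) = 4 - -4 = 4 + 4 = 8$)
$\sqrt{c + I{\left(z \right)}} = \sqrt{212 + 5 \cdot 8^{2}} = \sqrt{212 + 5 \cdot 64} = \sqrt{212 + 320} = \sqrt{532} = 2 \sqrt{133}$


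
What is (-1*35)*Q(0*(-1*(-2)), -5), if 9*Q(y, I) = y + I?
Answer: 175/9 ≈ 19.444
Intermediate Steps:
Q(y, I) = I/9 + y/9 (Q(y, I) = (y + I)/9 = (I + y)/9 = I/9 + y/9)
(-1*35)*Q(0*(-1*(-2)), -5) = (-1*35)*((⅑)*(-5) + (0*(-1*(-2)))/9) = -35*(-5/9 + (0*2)/9) = -35*(-5/9 + (⅑)*0) = -35*(-5/9 + 0) = -35*(-5/9) = 175/9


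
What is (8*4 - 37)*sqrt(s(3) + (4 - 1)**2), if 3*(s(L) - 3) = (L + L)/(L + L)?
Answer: -5*sqrt(111)/3 ≈ -17.559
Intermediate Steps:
s(L) = 10/3 (s(L) = 3 + ((L + L)/(L + L))/3 = 3 + ((2*L)/((2*L)))/3 = 3 + ((2*L)*(1/(2*L)))/3 = 3 + (1/3)*1 = 3 + 1/3 = 10/3)
(8*4 - 37)*sqrt(s(3) + (4 - 1)**2) = (8*4 - 37)*sqrt(10/3 + (4 - 1)**2) = (32 - 37)*sqrt(10/3 + 3**2) = -5*sqrt(10/3 + 9) = -5*sqrt(111)/3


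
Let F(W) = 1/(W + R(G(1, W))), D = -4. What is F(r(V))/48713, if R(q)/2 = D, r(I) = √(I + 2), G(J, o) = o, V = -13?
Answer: -8/3653475 - I*√11/3653475 ≈ -2.1897e-6 - 9.078e-7*I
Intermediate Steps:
r(I) = √(2 + I)
R(q) = -8 (R(q) = 2*(-4) = -8)
F(W) = 1/(-8 + W) (F(W) = 1/(W - 8) = 1/(-8 + W))
F(r(V))/48713 = 1/(-8 + √(2 - 13)*48713) = (1/48713)/(-8 + √(-11)) = (1/48713)/(-8 + I*√11) = 1/(48713*(-8 + I*√11))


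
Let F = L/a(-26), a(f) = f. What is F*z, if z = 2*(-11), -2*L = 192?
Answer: -1056/13 ≈ -81.231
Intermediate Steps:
L = -96 (L = -1/2*192 = -96)
z = -22
F = 48/13 (F = -96/(-26) = -96*(-1/26) = 48/13 ≈ 3.6923)
F*z = (48/13)*(-22) = -1056/13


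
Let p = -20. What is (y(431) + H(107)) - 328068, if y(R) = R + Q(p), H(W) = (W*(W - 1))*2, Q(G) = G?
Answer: -304973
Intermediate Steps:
H(W) = 2*W*(-1 + W) (H(W) = (W*(-1 + W))*2 = 2*W*(-1 + W))
y(R) = -20 + R (y(R) = R - 20 = -20 + R)
(y(431) + H(107)) - 328068 = ((-20 + 431) + 2*107*(-1 + 107)) - 328068 = (411 + 2*107*106) - 328068 = (411 + 22684) - 328068 = 23095 - 328068 = -304973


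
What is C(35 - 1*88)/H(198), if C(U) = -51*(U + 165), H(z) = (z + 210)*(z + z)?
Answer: -7/198 ≈ -0.035354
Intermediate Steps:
H(z) = 2*z*(210 + z) (H(z) = (210 + z)*(2*z) = 2*z*(210 + z))
C(U) = -8415 - 51*U (C(U) = -51*(165 + U) = -8415 - 51*U)
C(35 - 1*88)/H(198) = (-8415 - 51*(35 - 1*88))/((2*198*(210 + 198))) = (-8415 - 51*(35 - 88))/((2*198*408)) = (-8415 - 51*(-53))/161568 = (-8415 + 2703)*(1/161568) = -5712*1/161568 = -7/198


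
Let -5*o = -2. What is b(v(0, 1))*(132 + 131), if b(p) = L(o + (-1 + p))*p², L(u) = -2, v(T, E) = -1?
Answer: -526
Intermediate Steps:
o = ⅖ (o = -⅕*(-2) = ⅖ ≈ 0.40000)
b(p) = -2*p²
b(v(0, 1))*(132 + 131) = (-2*(-1)²)*(132 + 131) = -2*1*263 = -2*263 = -526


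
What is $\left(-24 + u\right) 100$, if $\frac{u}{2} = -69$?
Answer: $-16200$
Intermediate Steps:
$u = -138$ ($u = 2 \left(-69\right) = -138$)
$\left(-24 + u\right) 100 = \left(-24 - 138\right) 100 = \left(-162\right) 100 = -16200$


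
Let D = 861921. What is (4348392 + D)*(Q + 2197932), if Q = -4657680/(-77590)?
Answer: 88857824983668828/7759 ≈ 1.1452e+13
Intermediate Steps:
Q = 465768/7759 (Q = -4657680*(-1/77590) = 465768/7759 ≈ 60.029)
(4348392 + D)*(Q + 2197932) = (4348392 + 861921)*(465768/7759 + 2197932) = 5210313*(17054220156/7759) = 88857824983668828/7759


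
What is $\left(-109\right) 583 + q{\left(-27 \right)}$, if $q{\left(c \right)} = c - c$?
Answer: $-63547$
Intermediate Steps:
$q{\left(c \right)} = 0$
$\left(-109\right) 583 + q{\left(-27 \right)} = \left(-109\right) 583 + 0 = -63547 + 0 = -63547$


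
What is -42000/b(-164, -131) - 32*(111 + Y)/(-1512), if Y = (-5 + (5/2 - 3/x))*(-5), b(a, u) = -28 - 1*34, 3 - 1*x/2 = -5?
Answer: 15937721/23436 ≈ 680.05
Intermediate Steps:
x = 16 (x = 6 - 2*(-5) = 6 + 10 = 16)
b(a, u) = -62 (b(a, u) = -28 - 34 = -62)
Y = 215/16 (Y = (-5 + (5/2 - 3/16))*(-5) = (-5 + 37/16)*(-5) = -43/16*(-5) = 215/16 ≈ 13.438)
-42000/b(-164, -131) - 32*(111 + Y)/(-1512) = -42000/(-62) - 32*(111 + 215/16)/(-1512) = -42000*(-1/62) - 32*1991/16*(-1/1512) = 21000/31 - 3982*(-1/1512) = 21000/31 + 1991/756 = 15937721/23436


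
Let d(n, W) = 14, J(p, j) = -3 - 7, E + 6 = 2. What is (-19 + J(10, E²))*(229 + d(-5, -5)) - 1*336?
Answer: -7383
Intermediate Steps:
E = -4 (E = -6 + 2 = -4)
J(p, j) = -10
(-19 + J(10, E²))*(229 + d(-5, -5)) - 1*336 = (-19 - 10)*(229 + 14) - 1*336 = -29*243 - 336 = -7047 - 336 = -7383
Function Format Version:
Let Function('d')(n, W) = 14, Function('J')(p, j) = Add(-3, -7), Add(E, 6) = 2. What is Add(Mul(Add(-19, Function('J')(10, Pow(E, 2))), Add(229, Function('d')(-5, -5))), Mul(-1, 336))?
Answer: -7383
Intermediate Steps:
E = -4 (E = Add(-6, 2) = -4)
Function('J')(p, j) = -10
Add(Mul(Add(-19, Function('J')(10, Pow(E, 2))), Add(229, Function('d')(-5, -5))), Mul(-1, 336)) = Add(Mul(Add(-19, -10), Add(229, 14)), Mul(-1, 336)) = Add(Mul(-29, 243), -336) = Add(-7047, -336) = -7383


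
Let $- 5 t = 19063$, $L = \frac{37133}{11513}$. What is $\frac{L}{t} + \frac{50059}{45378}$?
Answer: $\frac{10978139710451}{9959214891582} \approx 1.1023$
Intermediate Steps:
$L = \frac{37133}{11513}$ ($L = 37133 \cdot \frac{1}{11513} = \frac{37133}{11513} \approx 3.2253$)
$t = - \frac{19063}{5}$ ($t = \left(- \frac{1}{5}\right) 19063 = - \frac{19063}{5} \approx -3812.6$)
$\frac{L}{t} + \frac{50059}{45378} = \frac{37133}{11513 \left(- \frac{19063}{5}\right)} + \frac{50059}{45378} = \frac{37133}{11513} \left(- \frac{5}{19063}\right) + 50059 \cdot \frac{1}{45378} = - \frac{185665}{219472319} + \frac{50059}{45378} = \frac{10978139710451}{9959214891582}$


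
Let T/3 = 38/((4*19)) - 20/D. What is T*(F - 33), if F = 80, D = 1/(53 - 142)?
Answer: 502101/2 ≈ 2.5105e+5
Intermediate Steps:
D = -1/89 (D = 1/(-89) = -1/89 ≈ -0.011236)
T = 10683/2 (T = 3*(38/((4*19)) - 20/(-1/89)) = 3*(38/76 - 20*(-89)) = 3*(38*(1/76) + 1780) = 3*(½ + 1780) = 3*(3561/2) = 10683/2 ≈ 5341.5)
T*(F - 33) = 10683*(80 - 33)/2 = (10683/2)*47 = 502101/2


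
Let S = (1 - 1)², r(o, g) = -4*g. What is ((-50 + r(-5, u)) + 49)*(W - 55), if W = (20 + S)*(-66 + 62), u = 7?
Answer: 3915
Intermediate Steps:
S = 0 (S = 0² = 0)
W = -80 (W = (20 + 0)*(-66 + 62) = 20*(-4) = -80)
((-50 + r(-5, u)) + 49)*(W - 55) = ((-50 - 4*7) + 49)*(-80 - 55) = ((-50 - 28) + 49)*(-135) = (-78 + 49)*(-135) = -29*(-135) = 3915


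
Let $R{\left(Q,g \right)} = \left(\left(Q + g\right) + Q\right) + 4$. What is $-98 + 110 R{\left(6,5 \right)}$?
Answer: $2212$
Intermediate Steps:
$R{\left(Q,g \right)} = 4 + g + 2 Q$ ($R{\left(Q,g \right)} = \left(g + 2 Q\right) + 4 = 4 + g + 2 Q$)
$-98 + 110 R{\left(6,5 \right)} = -98 + 110 \left(4 + 5 + 2 \cdot 6\right) = -98 + 110 \left(4 + 5 + 12\right) = -98 + 110 \cdot 21 = -98 + 2310 = 2212$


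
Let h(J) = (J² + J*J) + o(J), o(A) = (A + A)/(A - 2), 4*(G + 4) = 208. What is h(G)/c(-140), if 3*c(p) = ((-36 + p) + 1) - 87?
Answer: -159048/3013 ≈ -52.787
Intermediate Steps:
G = 48 (G = -4 + (¼)*208 = -4 + 52 = 48)
o(A) = 2*A/(-2 + A) (o(A) = (2*A)/(-2 + A) = 2*A/(-2 + A))
c(p) = -122/3 + p/3 (c(p) = (((-36 + p) + 1) - 87)/3 = ((-35 + p) - 87)/3 = (-122 + p)/3 = -122/3 + p/3)
h(J) = 2*J² + 2*J/(-2 + J) (h(J) = (J² + J*J) + 2*J/(-2 + J) = (J² + J²) + 2*J/(-2 + J) = 2*J² + 2*J/(-2 + J))
h(G)/c(-140) = (2*48*(1 + 48*(-2 + 48))/(-2 + 48))/(-122/3 + (⅓)*(-140)) = (2*48*(1 + 48*46)/46)/(-122/3 - 140/3) = (2*48*(1/46)*(1 + 2208))/(-262/3) = (2*48*(1/46)*2209)*(-3/262) = (106032/23)*(-3/262) = -159048/3013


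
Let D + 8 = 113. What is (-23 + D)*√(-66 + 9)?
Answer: 82*I*√57 ≈ 619.09*I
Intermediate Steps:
D = 105 (D = -8 + 113 = 105)
(-23 + D)*√(-66 + 9) = (-23 + 105)*√(-66 + 9) = 82*√(-57) = 82*(I*√57) = 82*I*√57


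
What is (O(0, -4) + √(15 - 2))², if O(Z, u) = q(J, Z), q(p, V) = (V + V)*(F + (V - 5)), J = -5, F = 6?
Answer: 13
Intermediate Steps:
q(p, V) = 2*V*(1 + V) (q(p, V) = (V + V)*(6 + (V - 5)) = (2*V)*(6 + (-5 + V)) = (2*V)*(1 + V) = 2*V*(1 + V))
O(Z, u) = 2*Z*(1 + Z)
(O(0, -4) + √(15 - 2))² = (2*0*(1 + 0) + √(15 - 2))² = (2*0*1 + √13)² = (0 + √13)² = (√13)² = 13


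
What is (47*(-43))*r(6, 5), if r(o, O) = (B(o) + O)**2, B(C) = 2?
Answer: -99029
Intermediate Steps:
r(o, O) = (2 + O)**2
(47*(-43))*r(6, 5) = (47*(-43))*(2 + 5)**2 = -2021*7**2 = -2021*49 = -99029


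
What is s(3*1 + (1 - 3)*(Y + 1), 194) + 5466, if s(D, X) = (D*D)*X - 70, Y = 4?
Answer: 14902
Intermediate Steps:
s(D, X) = -70 + X*D² (s(D, X) = D²*X - 70 = X*D² - 70 = -70 + X*D²)
s(3*1 + (1 - 3)*(Y + 1), 194) + 5466 = (-70 + 194*(3*1 + (1 - 3)*(4 + 1))²) + 5466 = (-70 + 194*(3 - 2*5)²) + 5466 = (-70 + 194*(3 - 10)²) + 5466 = (-70 + 194*(-7)²) + 5466 = (-70 + 194*49) + 5466 = (-70 + 9506) + 5466 = 9436 + 5466 = 14902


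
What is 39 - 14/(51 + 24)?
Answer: 2911/75 ≈ 38.813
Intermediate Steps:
39 - 14/(51 + 24) = 39 - 14/75 = 2911/75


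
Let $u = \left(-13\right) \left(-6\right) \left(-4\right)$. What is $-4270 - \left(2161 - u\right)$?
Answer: $-6743$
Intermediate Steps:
$u = -312$ ($u = 78 \left(-4\right) = -312$)
$-4270 - \left(2161 - u\right) = -4270 - \left(2161 - -312\right) = -4270 - \left(2161 + 312\right) = -4270 - 2473 = -6743$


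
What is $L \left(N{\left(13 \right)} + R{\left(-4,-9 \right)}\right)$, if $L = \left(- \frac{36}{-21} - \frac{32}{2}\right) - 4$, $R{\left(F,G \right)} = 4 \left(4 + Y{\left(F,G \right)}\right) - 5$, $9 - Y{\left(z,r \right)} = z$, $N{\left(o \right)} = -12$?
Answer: $- \frac{6528}{7} \approx -932.57$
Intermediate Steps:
$Y{\left(z,r \right)} = 9 - z$
$R{\left(F,G \right)} = 47 - 4 F$ ($R{\left(F,G \right)} = 4 \left(4 - \left(-9 + F\right)\right) - 5 = 4 \left(13 - F\right) - 5 = \left(52 - 4 F\right) - 5 = 47 - 4 F$)
$L = - \frac{128}{7}$ ($L = \left(\left(-36\right) \left(- \frac{1}{21}\right) - 16\right) - 4 = \left(\frac{12}{7} - 16\right) - 4 = - \frac{100}{7} - 4 = - \frac{128}{7} \approx -18.286$)
$L \left(N{\left(13 \right)} + R{\left(-4,-9 \right)}\right) = - \frac{128 \left(-12 + \left(47 - -16\right)\right)}{7} = - \frac{128 \left(-12 + \left(47 + 16\right)\right)}{7} = - \frac{128 \left(-12 + 63\right)}{7} = \left(- \frac{128}{7}\right) 51 = - \frac{6528}{7}$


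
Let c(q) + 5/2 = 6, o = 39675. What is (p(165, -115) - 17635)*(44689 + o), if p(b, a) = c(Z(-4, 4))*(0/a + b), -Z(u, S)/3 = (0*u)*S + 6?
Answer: -1439038930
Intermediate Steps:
Z(u, S) = -18 (Z(u, S) = -3*((0*u)*S + 6) = -3*(0*S + 6) = -3*(0 + 6) = -3*6 = -18)
c(q) = 7/2 (c(q) = -5/2 + 6 = 7/2)
p(b, a) = 7*b/2 (p(b, a) = 7*(0/a + b)/2 = 7*(0 + b)/2 = 7*b/2)
(p(165, -115) - 17635)*(44689 + o) = ((7/2)*165 - 17635)*(44689 + 39675) = (1155/2 - 17635)*84364 = -34115/2*84364 = -1439038930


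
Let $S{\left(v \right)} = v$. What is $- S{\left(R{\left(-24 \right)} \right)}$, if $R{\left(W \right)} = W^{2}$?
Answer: $-576$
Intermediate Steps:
$- S{\left(R{\left(-24 \right)} \right)} = - \left(-24\right)^{2} = \left(-1\right) 576 = -576$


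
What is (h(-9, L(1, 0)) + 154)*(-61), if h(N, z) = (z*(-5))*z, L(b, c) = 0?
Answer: -9394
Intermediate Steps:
h(N, z) = -5*z² (h(N, z) = (-5*z)*z = -5*z²)
(h(-9, L(1, 0)) + 154)*(-61) = (-5*0² + 154)*(-61) = (-5*0 + 154)*(-61) = (0 + 154)*(-61) = 154*(-61) = -9394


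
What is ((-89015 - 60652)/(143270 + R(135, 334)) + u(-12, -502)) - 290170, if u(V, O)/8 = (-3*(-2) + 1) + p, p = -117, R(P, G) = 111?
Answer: -5961598531/20483 ≈ -2.9105e+5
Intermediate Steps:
u(V, O) = -880 (u(V, O) = 8*((-3*(-2) + 1) - 117) = 8*((6 + 1) - 117) = 8*(7 - 117) = 8*(-110) = -880)
((-89015 - 60652)/(143270 + R(135, 334)) + u(-12, -502)) - 290170 = ((-89015 - 60652)/(143270 + 111) - 880) - 290170 = (-149667/143381 - 880) - 290170 = (-149667*1/143381 - 880) - 290170 = (-21381/20483 - 880) - 290170 = -18046421/20483 - 290170 = -5961598531/20483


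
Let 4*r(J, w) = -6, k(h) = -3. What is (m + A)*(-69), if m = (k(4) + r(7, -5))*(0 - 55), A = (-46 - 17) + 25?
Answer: -28911/2 ≈ -14456.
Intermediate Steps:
A = -38 (A = -63 + 25 = -38)
r(J, w) = -3/2 (r(J, w) = (1/4)*(-6) = -3/2)
m = 495/2 (m = (-3 - 3/2)*(0 - 55) = -9/2*(-55) = 495/2 ≈ 247.50)
(m + A)*(-69) = (495/2 - 38)*(-69) = (419/2)*(-69) = -28911/2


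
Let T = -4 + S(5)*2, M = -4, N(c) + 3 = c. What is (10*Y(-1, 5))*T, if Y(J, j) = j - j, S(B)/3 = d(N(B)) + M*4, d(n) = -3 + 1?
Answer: 0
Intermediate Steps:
N(c) = -3 + c
d(n) = -2
S(B) = -54 (S(B) = 3*(-2 - 4*4) = 3*(-2 - 16) = 3*(-18) = -54)
Y(J, j) = 0
T = -112 (T = -4 - 54*2 = -4 - 108 = -112)
(10*Y(-1, 5))*T = (10*0)*(-112) = 0*(-112) = 0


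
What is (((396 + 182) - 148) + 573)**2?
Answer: 1006009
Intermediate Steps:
(((396 + 182) - 148) + 573)**2 = ((578 - 148) + 573)**2 = (430 + 573)**2 = 1003**2 = 1006009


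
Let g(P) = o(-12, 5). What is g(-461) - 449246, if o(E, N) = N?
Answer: -449241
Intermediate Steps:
g(P) = 5
g(-461) - 449246 = 5 - 449246 = -449241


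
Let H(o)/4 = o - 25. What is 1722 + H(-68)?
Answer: 1350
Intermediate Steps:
H(o) = -100 + 4*o (H(o) = 4*(o - 25) = 4*(-25 + o) = -100 + 4*o)
1722 + H(-68) = 1722 + (-100 + 4*(-68)) = 1722 + (-100 - 272) = 1722 - 372 = 1350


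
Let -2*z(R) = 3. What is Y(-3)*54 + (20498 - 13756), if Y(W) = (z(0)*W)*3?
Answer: 7471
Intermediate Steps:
z(R) = -3/2 (z(R) = -1/2*3 = -3/2)
Y(W) = -9*W/2 (Y(W) = -3*W/2*3 = -9*W/2)
Y(-3)*54 + (20498 - 13756) = -9/2*(-3)*54 + (20498 - 13756) = (27/2)*54 + 6742 = 729 + 6742 = 7471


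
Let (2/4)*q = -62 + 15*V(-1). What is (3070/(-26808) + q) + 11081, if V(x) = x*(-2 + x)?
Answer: 148072453/13404 ≈ 11047.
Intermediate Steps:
q = -34 (q = 2*(-62 + 15*(-(-2 - 1))) = 2*(-62 + 15*(-1*(-3))) = 2*(-62 + 15*3) = 2*(-62 + 45) = 2*(-17) = -34)
(3070/(-26808) + q) + 11081 = (3070/(-26808) - 34) + 11081 = (3070*(-1/26808) - 34) + 11081 = (-1535/13404 - 34) + 11081 = -457271/13404 + 11081 = 148072453/13404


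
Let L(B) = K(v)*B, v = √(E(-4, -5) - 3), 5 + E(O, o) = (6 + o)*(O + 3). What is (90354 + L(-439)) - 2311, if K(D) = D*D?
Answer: 91994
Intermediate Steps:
E(O, o) = -5 + (3 + O)*(6 + o) (E(O, o) = -5 + (6 + o)*(O + 3) = -5 + (6 + o)*(3 + O) = -5 + (3 + O)*(6 + o))
v = 3*I (v = √((13 + 3*(-5) + 6*(-4) - 4*(-5)) - 3) = √((13 - 15 - 24 + 20) - 3) = √(-6 - 3) = √(-9) = 3*I ≈ 3.0*I)
K(D) = D²
L(B) = -9*B (L(B) = (3*I)²*B = -9*B)
(90354 + L(-439)) - 2311 = (90354 - 9*(-439)) - 2311 = (90354 + 3951) - 2311 = 94305 - 2311 = 91994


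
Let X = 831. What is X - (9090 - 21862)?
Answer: 13603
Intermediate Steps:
X - (9090 - 21862) = 831 - (9090 - 21862) = 831 - 1*(-12772) = 831 + 12772 = 13603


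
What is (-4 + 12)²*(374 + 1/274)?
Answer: 3279264/137 ≈ 23936.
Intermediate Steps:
(-4 + 12)²*(374 + 1/274) = 8²*(374 + 1/274) = 64*(102477/274) = 3279264/137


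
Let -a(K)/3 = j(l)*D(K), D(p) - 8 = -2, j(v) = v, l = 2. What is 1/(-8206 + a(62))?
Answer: -1/8242 ≈ -0.00012133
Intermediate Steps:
D(p) = 6 (D(p) = 8 - 2 = 6)
a(K) = -36 (a(K) = -6*6 = -3*12 = -36)
1/(-8206 + a(62)) = 1/(-8206 - 36) = 1/(-8242) = -1/8242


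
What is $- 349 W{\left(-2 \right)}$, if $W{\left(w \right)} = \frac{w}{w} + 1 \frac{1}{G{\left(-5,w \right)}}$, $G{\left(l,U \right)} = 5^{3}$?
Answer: $- \frac{43974}{125} \approx -351.79$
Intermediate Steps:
$G{\left(l,U \right)} = 125$
$W{\left(w \right)} = \frac{126}{125}$ ($W{\left(w \right)} = \frac{w}{w} + 1 \cdot \frac{1}{125} = 1 + 1 \cdot \frac{1}{125} = 1 + \frac{1}{125} = \frac{126}{125}$)
$- 349 W{\left(-2 \right)} = \left(-349\right) \frac{126}{125} = - \frac{43974}{125}$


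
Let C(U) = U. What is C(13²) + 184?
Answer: 353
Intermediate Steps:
C(13²) + 184 = 13² + 184 = 169 + 184 = 353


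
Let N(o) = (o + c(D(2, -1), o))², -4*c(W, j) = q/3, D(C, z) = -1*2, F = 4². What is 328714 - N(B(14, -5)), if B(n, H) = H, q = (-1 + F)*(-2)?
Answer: 1314831/4 ≈ 3.2871e+5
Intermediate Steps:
F = 16
q = -30 (q = (-1 + 16)*(-2) = 15*(-2) = -30)
D(C, z) = -2
c(W, j) = 5/2 (c(W, j) = -(-15)/(2*3) = -¼*(-10) = 5/2)
N(o) = (5/2 + o)² (N(o) = (o + 5/2)² = (5/2 + o)²)
328714 - N(B(14, -5)) = 328714 - (5 + 2*(-5))²/4 = 328714 - (5 - 10)²/4 = 328714 - (-5)²/4 = 328714 - 25/4 = 1314831/4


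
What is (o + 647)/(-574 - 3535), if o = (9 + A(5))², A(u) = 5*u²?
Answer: -18603/4109 ≈ -4.5274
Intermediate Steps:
o = 17956 (o = (9 + 5*5²)² = (9 + 5*25)² = (9 + 125)² = 134² = 17956)
(o + 647)/(-574 - 3535) = (17956 + 647)/(-574 - 3535) = 18603/(-4109) = 18603*(-1/4109) = -18603/4109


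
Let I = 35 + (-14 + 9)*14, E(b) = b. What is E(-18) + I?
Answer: -53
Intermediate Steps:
I = -35 (I = 35 - 5*14 = 35 - 70 = -35)
E(-18) + I = -18 - 35 = -53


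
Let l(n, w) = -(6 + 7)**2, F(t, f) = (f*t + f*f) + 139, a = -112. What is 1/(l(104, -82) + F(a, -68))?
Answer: 1/12210 ≈ 8.1900e-5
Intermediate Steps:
F(t, f) = 139 + f**2 + f*t (F(t, f) = (f*t + f**2) + 139 = (f**2 + f*t) + 139 = 139 + f**2 + f*t)
l(n, w) = -169 (l(n, w) = -1*13**2 = -1*169 = -169)
1/(l(104, -82) + F(a, -68)) = 1/(-169 + (139 + (-68)**2 - 68*(-112))) = 1/(-169 + (139 + 4624 + 7616)) = 1/(-169 + 12379) = 1/12210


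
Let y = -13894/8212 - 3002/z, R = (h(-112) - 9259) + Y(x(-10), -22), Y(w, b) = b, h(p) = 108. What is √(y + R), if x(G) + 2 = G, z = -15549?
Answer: I*√37396001421914477082/63844194 ≈ 95.784*I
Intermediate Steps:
x(G) = -2 + G
R = -9173 (R = (108 - 9259) - 22 = -9151 - 22 = -9173)
y = -95692691/63844194 (y = -13894/8212 - 3002/(-15549) = -13894*1/8212 - 3002*(-1/15549) = -6947/4106 + 3002/15549 = -95692691/63844194 ≈ -1.4988)
√(y + R) = √(-95692691/63844194 - 9173) = √(-585738484253/63844194) = I*√37396001421914477082/63844194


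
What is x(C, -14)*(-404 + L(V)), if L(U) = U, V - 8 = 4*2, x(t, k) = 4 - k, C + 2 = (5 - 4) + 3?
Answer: -6984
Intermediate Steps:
C = 2 (C = -2 + ((5 - 4) + 3) = -2 + (1 + 3) = -2 + 4 = 2)
V = 16 (V = 8 + 4*2 = 8 + 8 = 16)
x(C, -14)*(-404 + L(V)) = (4 - 1*(-14))*(-404 + 16) = (4 + 14)*(-388) = 18*(-388) = -6984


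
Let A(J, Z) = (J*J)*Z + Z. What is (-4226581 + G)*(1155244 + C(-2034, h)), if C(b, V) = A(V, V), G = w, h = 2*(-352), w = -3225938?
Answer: 2591681479033356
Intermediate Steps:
h = -704
A(J, Z) = Z + Z*J**2 (A(J, Z) = J**2*Z + Z = Z*J**2 + Z = Z + Z*J**2)
G = -3225938
C(b, V) = V*(1 + V**2)
(-4226581 + G)*(1155244 + C(-2034, h)) = (-4226581 - 3225938)*(1155244 + (-704 + (-704)**3)) = -7452519*(1155244 + (-704 - 348913664)) = -7452519*(1155244 - 348914368) = -7452519*(-347759124) = 2591681479033356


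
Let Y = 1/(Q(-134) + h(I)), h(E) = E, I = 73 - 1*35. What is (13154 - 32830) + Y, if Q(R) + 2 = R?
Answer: -1928249/98 ≈ -19676.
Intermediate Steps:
Q(R) = -2 + R
I = 38 (I = 73 - 35 = 38)
Y = -1/98 (Y = 1/((-2 - 134) + 38) = 1/(-136 + 38) = 1/(-98) = -1/98 ≈ -0.010204)
(13154 - 32830) + Y = (13154 - 32830) - 1/98 = -19676 - 1/98 = -1928249/98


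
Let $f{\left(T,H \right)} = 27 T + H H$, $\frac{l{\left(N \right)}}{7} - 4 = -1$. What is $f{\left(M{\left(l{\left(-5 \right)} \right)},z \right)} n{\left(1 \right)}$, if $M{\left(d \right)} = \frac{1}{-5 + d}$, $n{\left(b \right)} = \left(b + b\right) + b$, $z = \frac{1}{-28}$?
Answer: $\frac{993}{196} \approx 5.0663$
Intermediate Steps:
$l{\left(N \right)} = 21$ ($l{\left(N \right)} = 28 + 7 \left(-1\right) = 28 - 7 = 21$)
$z = - \frac{1}{28} \approx -0.035714$
$n{\left(b \right)} = 3 b$ ($n{\left(b \right)} = 2 b + b = 3 b$)
$f{\left(T,H \right)} = H^{2} + 27 T$ ($f{\left(T,H \right)} = 27 T + H^{2} = H^{2} + 27 T$)
$f{\left(M{\left(l{\left(-5 \right)} \right)},z \right)} n{\left(1 \right)} = \left(\left(- \frac{1}{28}\right)^{2} + \frac{27}{-5 + 21}\right) 3 \cdot 1 = \left(\frac{1}{784} + \frac{27}{16}\right) 3 = \frac{331}{196} \cdot 3 = \frac{993}{196}$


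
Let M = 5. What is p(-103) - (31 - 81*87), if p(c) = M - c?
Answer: 7124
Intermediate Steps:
p(c) = 5 - c
p(-103) - (31 - 81*87) = (5 - 1*(-103)) - (31 - 81*87) = (5 + 103) - (31 - 7047) = 108 - 1*(-7016) = 108 + 7016 = 7124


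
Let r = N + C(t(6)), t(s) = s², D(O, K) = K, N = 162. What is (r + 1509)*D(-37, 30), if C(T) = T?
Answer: 51210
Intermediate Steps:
r = 198 (r = 162 + 6² = 162 + 36 = 198)
(r + 1509)*D(-37, 30) = (198 + 1509)*30 = 1707*30 = 51210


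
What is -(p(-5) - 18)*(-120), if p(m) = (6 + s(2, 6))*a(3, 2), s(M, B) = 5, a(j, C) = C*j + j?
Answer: 9720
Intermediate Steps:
a(j, C) = j + C*j
p(m) = 99 (p(m) = (6 + 5)*(3*(1 + 2)) = 11*(3*3) = 11*9 = 99)
-(p(-5) - 18)*(-120) = -(99 - 18)*(-120) = -81*(-120) = -1*(-9720) = 9720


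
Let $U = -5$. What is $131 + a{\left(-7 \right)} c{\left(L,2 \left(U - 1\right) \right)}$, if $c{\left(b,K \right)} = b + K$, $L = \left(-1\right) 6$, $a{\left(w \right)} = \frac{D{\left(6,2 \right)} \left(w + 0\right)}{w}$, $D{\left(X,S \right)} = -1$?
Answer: $149$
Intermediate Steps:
$a{\left(w \right)} = -1$ ($a{\left(w \right)} = \frac{\left(-1\right) \left(w + 0\right)}{w} = \frac{\left(-1\right) w}{w} = -1$)
$L = -6$
$c{\left(b,K \right)} = K + b$
$131 + a{\left(-7 \right)} c{\left(L,2 \left(U - 1\right) \right)} = 131 - \left(2 \left(-5 - 1\right) - 6\right) = 131 - \left(2 \left(-6\right) - 6\right) = 131 - \left(-12 - 6\right) = 131 - -18 = 131 + 18 = 149$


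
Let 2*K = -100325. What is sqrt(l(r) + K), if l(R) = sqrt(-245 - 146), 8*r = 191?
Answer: sqrt(-200650 + 4*I*sqrt(391))/2 ≈ 0.044144 + 223.97*I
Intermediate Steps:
r = 191/8 (r = (1/8)*191 = 191/8 ≈ 23.875)
K = -100325/2 (K = (1/2)*(-100325) = -100325/2 ≈ -50163.)
l(R) = I*sqrt(391) (l(R) = sqrt(-391) = I*sqrt(391))
sqrt(l(r) + K) = sqrt(I*sqrt(391) - 100325/2) = sqrt(-100325/2 + I*sqrt(391))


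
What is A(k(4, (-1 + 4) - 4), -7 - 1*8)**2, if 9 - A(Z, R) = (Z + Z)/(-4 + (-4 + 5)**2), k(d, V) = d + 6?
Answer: 2209/9 ≈ 245.44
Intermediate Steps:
k(d, V) = 6 + d
A(Z, R) = 9 + 2*Z/3 (A(Z, R) = 9 - (Z + Z)/(-4 + (-4 + 5)**2) = 9 - 2*Z/(-4 + 1**2) = 9 - 2*Z/(-4 + 1) = 9 - 2*Z/(-3) = 9 - 2*Z*(-1)/3 = 9 - (-2)*Z/3 = 9 + 2*Z/3)
A(k(4, (-1 + 4) - 4), -7 - 1*8)**2 = (9 + 2*(6 + 4)/3)**2 = (9 + (2/3)*10)**2 = (9 + 20/3)**2 = (47/3)**2 = 2209/9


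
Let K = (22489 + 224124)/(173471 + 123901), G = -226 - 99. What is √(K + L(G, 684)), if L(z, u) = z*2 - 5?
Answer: I*√14462095970121/148686 ≈ 25.577*I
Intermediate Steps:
G = -325
L(z, u) = -5 + 2*z (L(z, u) = 2*z - 5 = -5 + 2*z)
K = 246613/297372 ≈ 0.82931
√(K + L(G, 684)) = √(246613/297372 + (-5 + 2*(-325))) = √(246613/297372 + (-5 - 650)) = √(246613/297372 - 655) = √(-194532047/297372) = I*√14462095970121/148686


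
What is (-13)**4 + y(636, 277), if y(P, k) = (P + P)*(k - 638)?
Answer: -430631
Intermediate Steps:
y(P, k) = 2*P*(-638 + k) (y(P, k) = (2*P)*(-638 + k) = 2*P*(-638 + k))
(-13)**4 + y(636, 277) = (-13)**4 + 2*636*(-638 + 277) = 28561 + 2*636*(-361) = 28561 - 459192 = -430631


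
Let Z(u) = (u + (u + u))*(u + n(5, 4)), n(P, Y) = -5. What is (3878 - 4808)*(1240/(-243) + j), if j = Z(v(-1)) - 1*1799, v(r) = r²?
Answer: 136807030/81 ≈ 1.6890e+6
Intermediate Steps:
Z(u) = 3*u*(-5 + u) (Z(u) = (u + (u + u))*(u - 5) = (u + 2*u)*(-5 + u) = (3*u)*(-5 + u) = 3*u*(-5 + u))
j = -1811 (j = 3*(-1)²*(-5 + (-1)²) - 1*1799 = 3*1*(-5 + 1) - 1799 = 3*1*(-4) - 1799 = -12 - 1799 = -1811)
(3878 - 4808)*(1240/(-243) + j) = (3878 - 4808)*(1240/(-243) - 1811) = -930*(1240*(-1/243) - 1811) = -930*(-1240/243 - 1811) = -930*(-441313/243) = 136807030/81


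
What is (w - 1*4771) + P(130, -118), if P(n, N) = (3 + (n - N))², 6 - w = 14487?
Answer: 43749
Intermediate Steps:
w = -14481 (w = 6 - 1*14487 = 6 - 14487 = -14481)
P(n, N) = (3 + n - N)²
(w - 1*4771) + P(130, -118) = (-14481 - 1*4771) + (3 + 130 - 1*(-118))² = (-14481 - 4771) + (3 + 130 + 118)² = -19252 + 251² = -19252 + 63001 = 43749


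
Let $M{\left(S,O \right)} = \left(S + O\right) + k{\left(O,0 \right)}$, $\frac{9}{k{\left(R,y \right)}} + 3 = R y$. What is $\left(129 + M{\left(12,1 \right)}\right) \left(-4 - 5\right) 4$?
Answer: $-5004$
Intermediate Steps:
$k{\left(R,y \right)} = \frac{9}{-3 + R y}$
$M{\left(S,O \right)} = -3 + O + S$ ($M{\left(S,O \right)} = \left(S + O\right) + \frac{9}{-3 + O 0} = \left(O + S\right) + \frac{9}{-3 + 0} = \left(O + S\right) + \frac{9}{-3} = \left(O + S\right) + 9 \left(- \frac{1}{3}\right) = \left(O + S\right) - 3 = -3 + O + S$)
$\left(129 + M{\left(12,1 \right)}\right) \left(-4 - 5\right) 4 = \left(129 + \left(-3 + 1 + 12\right)\right) \left(-4 - 5\right) 4 = \left(129 + 10\right) \left(\left(-9\right) 4\right) = 139 \left(-36\right) = -5004$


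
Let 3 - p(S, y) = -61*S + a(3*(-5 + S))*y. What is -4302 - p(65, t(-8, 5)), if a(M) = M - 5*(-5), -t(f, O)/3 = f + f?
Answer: 1570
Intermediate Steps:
t(f, O) = -6*f (t(f, O) = -3*(f + f) = -6*f)
a(M) = 25 + M (a(M) = M + 25 = 25 + M)
p(S, y) = 3 + 61*S - y*(10 + 3*S) (p(S, y) = 3 - (-61*S + (25 + 3*(-5 + S))*y) = 3 - (-61*S + (25 + (-15 + 3*S))*y) = 3 - (-61*S + (10 + 3*S)*y) = 3 - (-61*S + y*(10 + 3*S)) = 3 + (61*S - y*(10 + 3*S)) = 3 + 61*S - y*(10 + 3*S))
-4302 - p(65, t(-8, 5)) = -4302 - (3 + 61*65 - (-6*(-8))*(10 + 3*65)) = -4302 - (3 + 3965 - 1*48*(10 + 195)) = -4302 - (3 + 3965 - 1*48*205) = -4302 - (3 + 3965 - 9840) = -4302 - 1*(-5872) = -4302 + 5872 = 1570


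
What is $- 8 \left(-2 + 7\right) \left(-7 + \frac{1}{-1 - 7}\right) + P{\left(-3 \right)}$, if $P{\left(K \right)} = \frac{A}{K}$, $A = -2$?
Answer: $\frac{857}{3} \approx 285.67$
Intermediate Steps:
$P{\left(K \right)} = - \frac{2}{K}$
$- 8 \left(-2 + 7\right) \left(-7 + \frac{1}{-1 - 7}\right) + P{\left(-3 \right)} = - 8 \left(-2 + 7\right) \left(-7 + \frac{1}{-1 - 7}\right) - \frac{2}{-3} = - 8 \cdot 5 \left(-7 + \frac{1}{-8}\right) - - \frac{2}{3} = - 8 \cdot 5 \left(-7 - \frac{1}{8}\right) + \frac{2}{3} = - 8 \cdot 5 \left(- \frac{57}{8}\right) + \frac{2}{3} = \left(-8\right) \left(- \frac{285}{8}\right) + \frac{2}{3} = 285 + \frac{2}{3} = \frac{857}{3}$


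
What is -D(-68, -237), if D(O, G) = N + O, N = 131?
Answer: -63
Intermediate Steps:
D(O, G) = 131 + O
-D(-68, -237) = -(131 - 68) = -1*63 = -63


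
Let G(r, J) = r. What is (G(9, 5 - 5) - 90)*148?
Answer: -11988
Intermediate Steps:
(G(9, 5 - 5) - 90)*148 = (9 - 90)*148 = -81*148 = -11988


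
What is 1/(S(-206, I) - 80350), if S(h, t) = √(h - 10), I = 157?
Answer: -40175/3228061358 - 3*I*√6/3228061358 ≈ -1.2446e-5 - 2.2764e-9*I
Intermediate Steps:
S(h, t) = √(-10 + h)
1/(S(-206, I) - 80350) = 1/(√(-10 - 206) - 80350) = 1/(√(-216) - 80350) = 1/(6*I*√6 - 80350) = 1/(-80350 + 6*I*√6)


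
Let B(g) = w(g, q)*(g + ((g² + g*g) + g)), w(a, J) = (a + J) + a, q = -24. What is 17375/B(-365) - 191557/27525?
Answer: -7675894976207/1102942604400 ≈ -6.9595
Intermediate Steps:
w(a, J) = J + 2*a (w(a, J) = (J + a) + a = J + 2*a)
B(g) = (-24 + 2*g)*(2*g + 2*g²) (B(g) = (-24 + 2*g)*(g + ((g² + g*g) + g)) = (-24 + 2*g)*(g + ((g² + g²) + g)) = (-24 + 2*g)*(g + (2*g² + g)) = (-24 + 2*g)*(g + (g + 2*g²)) = (-24 + 2*g)*(2*g + 2*g²))
17375/B(-365) - 191557/27525 = 17375/((4*(-365)*(1 - 365)*(-12 - 365))) - 191557/27525 = 17375/((4*(-365)*(-364)*(-377))) - 191557*1/27525 = 17375/(-200352880) - 191557/27525 = 17375*(-1/200352880) - 191557/27525 = -3475/40070576 - 191557/27525 = -7675894976207/1102942604400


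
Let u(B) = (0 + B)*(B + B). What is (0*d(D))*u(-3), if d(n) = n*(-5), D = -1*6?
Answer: 0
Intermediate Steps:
D = -6
d(n) = -5*n
u(B) = 2*B**2 (u(B) = B*(2*B) = 2*B**2)
(0*d(D))*u(-3) = (0*(-5*(-6)))*(2*(-3)**2) = (0*30)*(2*9) = 0*18 = 0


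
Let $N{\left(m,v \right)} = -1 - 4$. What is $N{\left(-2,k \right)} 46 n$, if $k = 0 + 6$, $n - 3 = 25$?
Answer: $-6440$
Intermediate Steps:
$n = 28$ ($n = 3 + 25 = 28$)
$k = 6$
$N{\left(m,v \right)} = -5$ ($N{\left(m,v \right)} = -1 - 4 = -5$)
$N{\left(-2,k \right)} 46 n = \left(-5\right) 46 \cdot 28 = \left(-230\right) 28 = -6440$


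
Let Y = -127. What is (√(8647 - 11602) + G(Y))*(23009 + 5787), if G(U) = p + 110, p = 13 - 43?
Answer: 2303680 + 28796*I*√2955 ≈ 2.3037e+6 + 1.5653e+6*I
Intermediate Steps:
p = -30
G(U) = 80 (G(U) = -30 + 110 = 80)
(√(8647 - 11602) + G(Y))*(23009 + 5787) = (√(8647 - 11602) + 80)*(23009 + 5787) = (√(-2955) + 80)*28796 = (I*√2955 + 80)*28796 = (80 + I*√2955)*28796 = 2303680 + 28796*I*√2955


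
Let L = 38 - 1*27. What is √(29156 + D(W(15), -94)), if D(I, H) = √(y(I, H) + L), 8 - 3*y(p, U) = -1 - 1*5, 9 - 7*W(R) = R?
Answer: √(262404 + 3*√141)/3 ≈ 170.76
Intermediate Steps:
W(R) = 9/7 - R/7
y(p, U) = 14/3 (y(p, U) = 8/3 - (-1 - 1*5)/3 = 8/3 - (-1 - 5)/3 = 8/3 - ⅓*(-6) = 8/3 + 2 = 14/3)
L = 11 (L = 38 - 27 = 11)
D(I, H) = √141/3 (D(I, H) = √(14/3 + 11) = √(47/3) = √141/3)
√(29156 + D(W(15), -94)) = √(29156 + √141/3)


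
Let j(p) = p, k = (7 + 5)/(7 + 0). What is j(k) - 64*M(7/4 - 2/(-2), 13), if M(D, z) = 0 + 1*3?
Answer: -1332/7 ≈ -190.29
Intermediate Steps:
k = 12/7 ≈ 1.7143
M(D, z) = 3 (M(D, z) = 0 + 3 = 3)
j(k) - 64*M(7/4 - 2/(-2), 13) = 12/7 - 64*3 = 12/7 - 192 = -1332/7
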